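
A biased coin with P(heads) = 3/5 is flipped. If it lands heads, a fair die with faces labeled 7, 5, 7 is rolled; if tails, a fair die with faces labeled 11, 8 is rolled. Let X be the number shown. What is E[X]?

E[X | heads] = (7+5+7)/3 = 19/3.
E[X | tails] = (11+8)/2 = 19/2.
By the law of total expectation,
E[X] = (3/5)·(19/3) + (2/5)·(19/2) = 38/5.

38/5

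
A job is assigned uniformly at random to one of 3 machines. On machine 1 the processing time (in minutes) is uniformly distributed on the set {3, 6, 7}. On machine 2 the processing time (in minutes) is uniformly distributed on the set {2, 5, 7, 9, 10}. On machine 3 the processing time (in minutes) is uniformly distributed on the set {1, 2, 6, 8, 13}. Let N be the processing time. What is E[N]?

E[N | machine 1] = (3+6+7)/3 = 16/3.
E[N | machine 2] = (2+5+7+9+10)/5 = 33/5.
E[N | machine 3] = (1+2+6+8+13)/5 = 6.
E[N] = (1/3)·(16/3) + (1/3)·(33/5) + (1/3)·(6) = 269/45.

269/45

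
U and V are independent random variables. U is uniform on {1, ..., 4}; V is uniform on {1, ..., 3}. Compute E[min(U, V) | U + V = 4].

4/3

Outcomes with U + V = 4: (1,3), (2,2), (3,1), each with probability 1/12.
E[min(U, V) | U + V = 4] = (1 + 2 + 1) / 3 = 4/3.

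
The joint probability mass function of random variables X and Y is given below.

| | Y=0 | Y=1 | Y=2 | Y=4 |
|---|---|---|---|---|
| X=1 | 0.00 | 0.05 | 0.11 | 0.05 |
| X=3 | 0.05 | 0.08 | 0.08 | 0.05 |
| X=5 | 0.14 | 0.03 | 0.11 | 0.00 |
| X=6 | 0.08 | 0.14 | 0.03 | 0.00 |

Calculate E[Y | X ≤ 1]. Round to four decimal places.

P(X ≤ 1) = 0.21.
Σ Y·P over the event = 1·(0.05) + 2·(0.11) + 4·(0.05) = 0.47.
E[Y | X ≤ 1] = (0.47) / (0.21) = 2.2381.

2.2381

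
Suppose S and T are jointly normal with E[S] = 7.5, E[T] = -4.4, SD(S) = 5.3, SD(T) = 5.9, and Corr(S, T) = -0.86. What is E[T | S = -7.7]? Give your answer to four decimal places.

10.1518

The regression of T on S has slope ρ·σ_T/σ_S and passes through (μ_S, μ_T).
E[T | S=-7.7] = -4.4 + (-0.86)·(5.9/5.3)·(-7.7 − (7.5)) = -4.4 + (-0.957358)·(-15.2) = 10.1518.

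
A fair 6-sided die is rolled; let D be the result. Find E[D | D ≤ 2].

Given D ≤ 2, D is equally likely to be any of {1, 2}.
E[D | D ≤ 2] = (1 + 2) / 2 = 3/2.

3/2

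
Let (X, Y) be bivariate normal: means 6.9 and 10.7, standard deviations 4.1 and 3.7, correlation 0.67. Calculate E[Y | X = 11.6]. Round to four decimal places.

The regression of Y on X has slope ρ·σ_Y/σ_X and passes through (μ_X, μ_Y).
E[Y | X=11.6] = 10.7 + (0.67)·(3.7/4.1)·(11.6 − (6.9)) = 10.7 + (0.60463)·(4.7) = 13.5418.

13.5418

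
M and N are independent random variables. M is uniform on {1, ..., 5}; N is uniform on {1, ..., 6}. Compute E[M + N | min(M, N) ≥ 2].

P(min(M, N) ≥ 2) = 2/3.
Summing (M+N)·P(x,y) over outcomes with min(M, N) ≥ 2 gives 5.
E[M + N | min(M, N) ≥ 2] = (5) / (2/3) = 15/2.

15/2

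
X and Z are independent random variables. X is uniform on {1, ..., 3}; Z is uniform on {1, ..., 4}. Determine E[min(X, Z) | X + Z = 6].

P(X + Z = 6) = 1/6.
Summing min(X,Z)·P(x,y) over outcomes with X + Z = 6 gives 5/12.
E[min(X, Z) | X + Z = 6] = (5/12) / (1/6) = 5/2.

5/2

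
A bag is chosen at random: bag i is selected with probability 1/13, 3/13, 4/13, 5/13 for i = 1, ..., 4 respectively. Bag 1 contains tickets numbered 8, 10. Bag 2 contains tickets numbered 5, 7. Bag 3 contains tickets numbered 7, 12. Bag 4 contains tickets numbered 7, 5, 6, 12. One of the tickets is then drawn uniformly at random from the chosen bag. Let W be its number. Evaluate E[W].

205/26

E[W | bag 1] = (8+10)/2 = 9.
E[W | bag 2] = (5+7)/2 = 6.
E[W | bag 3] = (7+12)/2 = 19/2.
E[W | bag 4] = (7+5+6+12)/4 = 15/2.
E[W] = (1/13)·(9) + (3/13)·(6) + (4/13)·(19/2) + (5/13)·(15/2) = 205/26.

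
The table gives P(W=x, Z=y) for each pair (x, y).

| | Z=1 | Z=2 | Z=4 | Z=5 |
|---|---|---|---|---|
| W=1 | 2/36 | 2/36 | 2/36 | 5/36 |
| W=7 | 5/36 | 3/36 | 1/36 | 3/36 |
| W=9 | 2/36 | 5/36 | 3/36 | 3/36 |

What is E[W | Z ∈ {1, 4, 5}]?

P(Z ∈ {1, 4, 5}) = 13/18.
Summing W·P(W=x,Z=y) over the conditioning event gives 4.
E[W | Z ∈ {1, 4, 5}] = (4) / (13/18) = 72/13.

72/13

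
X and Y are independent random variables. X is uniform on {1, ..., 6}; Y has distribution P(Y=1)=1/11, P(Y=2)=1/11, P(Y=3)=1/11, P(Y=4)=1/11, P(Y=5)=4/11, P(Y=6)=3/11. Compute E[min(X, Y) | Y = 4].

P(Y = 4) = 1/11.
Summing min(X,Y)·P(x,y) over outcomes with Y = 4 gives 3/11.
E[min(X, Y) | Y = 4] = (3/11) / (1/11) = 3.

3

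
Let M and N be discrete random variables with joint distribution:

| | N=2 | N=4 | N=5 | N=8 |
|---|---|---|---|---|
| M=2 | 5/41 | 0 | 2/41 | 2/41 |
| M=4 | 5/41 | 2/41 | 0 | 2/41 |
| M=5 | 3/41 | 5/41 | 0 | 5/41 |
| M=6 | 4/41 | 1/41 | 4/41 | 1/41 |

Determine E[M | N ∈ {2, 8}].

112/27

P(N ∈ {2, 8}) = 27/41.
Σ M·P over the event = 2·(5/41) + 2·(2/41) + 4·(5/41) + 4·(2/41) + 5·(3/41) + 5·(5/41) + 6·(4/41) + 6·(1/41) = 112/41.
E[M | N ∈ {2, 8}] = (112/41) / (27/41) = 112/27.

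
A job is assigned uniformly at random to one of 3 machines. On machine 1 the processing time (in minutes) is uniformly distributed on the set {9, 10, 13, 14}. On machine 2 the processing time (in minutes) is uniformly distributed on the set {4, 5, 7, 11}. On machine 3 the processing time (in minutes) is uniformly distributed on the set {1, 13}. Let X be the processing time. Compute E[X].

101/12

E[X | machine 1] = (9+10+13+14)/4 = 23/2.
E[X | machine 2] = (4+5+7+11)/4 = 27/4.
E[X | machine 3] = (1+13)/2 = 7.
E[X] = (1/3)·(23/2) + (1/3)·(27/4) + (1/3)·(7) = 101/12.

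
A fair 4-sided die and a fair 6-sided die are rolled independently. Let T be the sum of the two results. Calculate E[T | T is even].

6

P(T is even) = 1/2.
Σ over the event: 2·1/24 + 4·1/8 + 6·1/6 + 8·1/8 + 10·1/24 = 3.
E[T | T is even] = (3) / (1/2) = 6.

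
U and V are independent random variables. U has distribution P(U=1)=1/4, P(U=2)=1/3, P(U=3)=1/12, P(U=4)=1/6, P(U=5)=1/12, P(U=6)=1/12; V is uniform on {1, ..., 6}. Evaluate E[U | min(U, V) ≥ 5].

P(min(U, V) ≥ 5) = 1/18.
Summing U·P(x,y) over outcomes with min(U, V) ≥ 5 gives 11/36.
E[U | min(U, V) ≥ 5] = (11/36) / (1/18) = 11/2.

11/2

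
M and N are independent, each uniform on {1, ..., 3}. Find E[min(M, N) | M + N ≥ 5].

7/3

Outcomes with M + N ≥ 5: (2,3), (3,2), (3,3), each with probability 1/9.
E[min(M, N) | M + N ≥ 5] = (2 + 2 + 3) / 3 = 7/3.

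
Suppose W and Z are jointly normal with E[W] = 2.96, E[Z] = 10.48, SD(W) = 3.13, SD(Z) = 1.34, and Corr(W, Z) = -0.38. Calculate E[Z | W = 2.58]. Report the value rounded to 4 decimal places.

10.5418

For a bivariate normal, E[Z | W=x] = μ_Z + ρ·(σ_Z/σ_W)·(x − μ_W).
E[Z | W=2.58] = 10.48 + (-0.38)·(1.34/3.13)·(2.58 − (2.96)) = 10.48 + (-0.16268)·(-0.38) = 10.5418.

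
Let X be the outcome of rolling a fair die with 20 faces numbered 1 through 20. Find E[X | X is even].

11

Given X is even, X is equally likely to be any of {2, 4, 6, 8, 10, 12, 14, 16, 18, 20}.
E[X | X is even] = (2 + 4 + 6 + 8 + 10 + 12 + 14 + 16 + 18 + 20) / 10 = 11.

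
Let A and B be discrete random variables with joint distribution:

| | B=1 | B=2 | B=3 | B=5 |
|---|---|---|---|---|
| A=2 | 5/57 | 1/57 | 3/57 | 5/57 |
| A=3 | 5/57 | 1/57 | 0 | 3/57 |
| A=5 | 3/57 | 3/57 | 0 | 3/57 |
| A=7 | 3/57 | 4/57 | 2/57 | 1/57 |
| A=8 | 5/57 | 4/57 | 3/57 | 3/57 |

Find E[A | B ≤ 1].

101/21

P(B ≤ 1) = 7/19.
Summing A·P(A=x,B=y) over the conditioning event gives 101/57.
E[A | B ≤ 1] = (101/57) / (7/19) = 101/21.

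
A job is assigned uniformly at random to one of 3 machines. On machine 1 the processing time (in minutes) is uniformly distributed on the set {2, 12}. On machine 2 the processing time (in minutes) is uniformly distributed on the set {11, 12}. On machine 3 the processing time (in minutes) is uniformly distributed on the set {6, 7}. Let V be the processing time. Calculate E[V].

E[V | machine 1] = (2+12)/2 = 7.
E[V | machine 2] = (11+12)/2 = 23/2.
E[V | machine 3] = (6+7)/2 = 13/2.
By the law of total expectation,
E[V] = (1/3)·(7) + (1/3)·(23/2) + (1/3)·(13/2) = 25/3.

25/3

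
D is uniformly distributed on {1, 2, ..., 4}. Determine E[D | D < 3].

Given D < 3, D is equally likely to be any of {1, 2}.
E[D | D < 3] = (1 + 2) / 2 = 3/2.

3/2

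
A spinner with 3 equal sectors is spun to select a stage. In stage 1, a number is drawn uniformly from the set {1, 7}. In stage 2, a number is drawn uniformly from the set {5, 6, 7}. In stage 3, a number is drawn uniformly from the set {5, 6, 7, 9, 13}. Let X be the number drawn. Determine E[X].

6

E[X | stage 1] = (1+7)/2 = 4.
E[X | stage 2] = (5+6+7)/3 = 6.
E[X | stage 3] = (5+6+7+9+13)/5 = 8.
By the law of total expectation,
E[X] = (1/3)·(4) + (1/3)·(6) + (1/3)·(8) = 6.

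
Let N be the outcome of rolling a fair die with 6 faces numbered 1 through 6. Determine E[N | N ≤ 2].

Given N ≤ 2, N is equally likely to be any of {1, 2}.
E[N | N ≤ 2] = (1 + 2) / 2 = 3/2.

3/2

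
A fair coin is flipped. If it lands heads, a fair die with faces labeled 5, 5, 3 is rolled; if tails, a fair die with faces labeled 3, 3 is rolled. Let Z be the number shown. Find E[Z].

11/3

E[Z | heads] = (5+5+3)/3 = 13/3.
E[Z | tails] = (3+3)/2 = 3.
By the law of total expectation,
E[Z] = (1/2)·(13/3) + (1/2)·(3) = 11/3.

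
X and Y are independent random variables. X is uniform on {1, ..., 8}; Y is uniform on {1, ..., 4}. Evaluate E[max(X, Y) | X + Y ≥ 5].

P(X + Y ≥ 5) = 13/16.
Summing max(X,Y)·P(x,y) over outcomes with X + Y ≥ 5 gives 141/32.
E[max(X, Y) | X + Y ≥ 5] = (141/32) / (13/16) = 141/26.

141/26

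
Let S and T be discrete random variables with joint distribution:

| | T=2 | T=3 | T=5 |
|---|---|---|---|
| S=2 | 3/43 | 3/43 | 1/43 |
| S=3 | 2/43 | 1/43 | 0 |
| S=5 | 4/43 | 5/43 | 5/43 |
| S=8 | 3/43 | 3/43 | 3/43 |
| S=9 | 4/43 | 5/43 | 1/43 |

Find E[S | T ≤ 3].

65/11

P(T ≤ 3) = 33/43.
Summing S·P(S=x,T=y) over the conditioning event gives 195/43.
E[S | T ≤ 3] = (195/43) / (33/43) = 65/11.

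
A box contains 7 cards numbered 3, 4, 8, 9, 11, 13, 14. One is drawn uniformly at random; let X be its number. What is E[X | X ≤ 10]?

P(X ≤ 10) = 4/7.
Σ over the event: 3·1/7 + 4·1/7 + 8·1/7 + 9·1/7 = 24/7.
E[X | X ≤ 10] = (24/7) / (4/7) = 6.

6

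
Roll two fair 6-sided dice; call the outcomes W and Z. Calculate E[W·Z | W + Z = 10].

73/3

Outcomes with W + Z = 10: (4,6), (5,5), (6,4), each with probability 1/36.
E[W·Z | W + Z = 10] = (24 + 25 + 24) / 3 = 73/3.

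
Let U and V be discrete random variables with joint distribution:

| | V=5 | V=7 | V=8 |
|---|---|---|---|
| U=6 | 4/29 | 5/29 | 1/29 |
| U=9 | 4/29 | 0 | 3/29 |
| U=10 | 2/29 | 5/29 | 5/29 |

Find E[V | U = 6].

P(U = 6) = 10/29.
Summing V·P(U=x,V=y) over the conditioning event gives 63/29.
E[V | U = 6] = (63/29) / (10/29) = 63/10.

63/10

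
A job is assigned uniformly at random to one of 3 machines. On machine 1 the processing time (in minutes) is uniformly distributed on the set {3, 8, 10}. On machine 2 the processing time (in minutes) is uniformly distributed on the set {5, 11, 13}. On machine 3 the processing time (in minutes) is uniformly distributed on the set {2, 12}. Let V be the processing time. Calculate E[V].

E[V | machine 1] = (3+8+10)/3 = 7.
E[V | machine 2] = (5+11+13)/3 = 29/3.
E[V | machine 3] = (2+12)/2 = 7.
By the law of total expectation,
E[V] = (1/3)·(7) + (1/3)·(29/3) + (1/3)·(7) = 71/9.

71/9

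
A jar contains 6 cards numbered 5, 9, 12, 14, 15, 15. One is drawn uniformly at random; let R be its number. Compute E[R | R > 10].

P(R > 10) = 2/3.
Σ over the event: 12·1/6 + 14·1/6 + 15·1/3 = 28/3.
E[R | R > 10] = (28/3) / (2/3) = 14.

14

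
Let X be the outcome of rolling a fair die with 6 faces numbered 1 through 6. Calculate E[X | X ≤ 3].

Given X ≤ 3, X is equally likely to be any of {1, 2, 3}.
E[X | X ≤ 3] = (1 + 2 + 3) / 3 = 2.

2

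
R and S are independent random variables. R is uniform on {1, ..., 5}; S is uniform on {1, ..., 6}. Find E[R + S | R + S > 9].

Outcomes with R + S > 9: (4,6), (5,5), (5,6), each with probability 1/30.
E[R + S | R + S > 9] = (10 + 10 + 11) / 3 = 31/3.

31/3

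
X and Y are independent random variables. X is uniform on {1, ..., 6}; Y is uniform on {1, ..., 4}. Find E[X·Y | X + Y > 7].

P(X + Y > 7) = 1/4.
Summing XY·P(x,y) over outcomes with X + Y > 7 gives 35/8.
E[X·Y | X + Y > 7] = (35/8) / (1/4) = 35/2.

35/2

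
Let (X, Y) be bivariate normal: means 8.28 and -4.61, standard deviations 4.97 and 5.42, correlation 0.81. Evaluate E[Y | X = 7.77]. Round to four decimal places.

-5.0605

For a bivariate normal, E[Y | X=x] = μ_Y + ρ·(σ_Y/σ_X)·(x − μ_X).
E[Y | X=7.77] = -4.61 + (0.81)·(5.42/4.97)·(7.77 − (8.28)) = -4.61 + (0.88334)·(-0.51) = -5.0605.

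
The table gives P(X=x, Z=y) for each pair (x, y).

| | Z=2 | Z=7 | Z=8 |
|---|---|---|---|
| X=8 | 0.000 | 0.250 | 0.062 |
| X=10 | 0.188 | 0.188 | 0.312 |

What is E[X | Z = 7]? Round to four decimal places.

8.8584

P(Z = 7) = 0.438.
Σ X·P over the event = 8·(0.250) + 10·(0.188) = 3.880.
E[X | Z = 7] = (3.880) / (0.438) = 8.8584.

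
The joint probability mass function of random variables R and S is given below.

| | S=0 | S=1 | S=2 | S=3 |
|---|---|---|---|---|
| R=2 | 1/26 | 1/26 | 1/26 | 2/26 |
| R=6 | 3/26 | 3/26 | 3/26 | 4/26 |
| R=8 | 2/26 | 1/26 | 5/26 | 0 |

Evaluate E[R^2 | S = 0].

40

P(S = 0) = 3/13.
Summing R^2·P(R=x,S=y) over the conditioning event gives 120/13.
E[R^2 | S = 0] = (120/13) / (3/13) = 40.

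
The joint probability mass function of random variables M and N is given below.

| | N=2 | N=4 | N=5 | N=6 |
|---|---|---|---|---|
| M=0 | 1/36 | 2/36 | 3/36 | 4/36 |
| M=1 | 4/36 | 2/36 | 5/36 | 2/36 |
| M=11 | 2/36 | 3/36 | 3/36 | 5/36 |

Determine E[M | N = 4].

P(N = 4) = 7/36.
Σ M·P over the event = 0·(2/36) + 1·(2/36) + 11·(3/36) = 35/36.
E[M | N = 4] = (35/36) / (7/36) = 5.

5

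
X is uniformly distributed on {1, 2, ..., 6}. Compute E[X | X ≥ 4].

Given X ≥ 4, X is equally likely to be any of {4, 5, 6}.
E[X | X ≥ 4] = (4 + 5 + 6) / 3 = 5.

5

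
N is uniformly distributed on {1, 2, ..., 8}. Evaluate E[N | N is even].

5

Given N is even, N is equally likely to be any of {2, 4, 6, 8}.
E[N | N is even] = (2 + 4 + 6 + 8) / 4 = 5.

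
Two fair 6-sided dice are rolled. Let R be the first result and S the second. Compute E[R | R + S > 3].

122/33

P(R + S > 3) = 11/12.
Summing R·P(x,y) over outcomes with R + S > 3 gives 61/18.
E[R | R + S > 3] = (61/18) / (11/12) = 122/33.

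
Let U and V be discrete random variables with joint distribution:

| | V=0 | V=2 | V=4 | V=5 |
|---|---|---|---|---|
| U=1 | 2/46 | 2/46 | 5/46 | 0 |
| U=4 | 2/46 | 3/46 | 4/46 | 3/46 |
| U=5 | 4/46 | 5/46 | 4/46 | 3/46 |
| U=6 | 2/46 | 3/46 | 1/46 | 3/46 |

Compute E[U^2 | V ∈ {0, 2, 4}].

694/37

P(V ∈ {0, 2, 4}) = 37/46.
Summing U^2·P(U=x,V=y) over the conditioning event gives 347/23.
E[U^2 | V ∈ {0, 2, 4}] = (347/23) / (37/46) = 694/37.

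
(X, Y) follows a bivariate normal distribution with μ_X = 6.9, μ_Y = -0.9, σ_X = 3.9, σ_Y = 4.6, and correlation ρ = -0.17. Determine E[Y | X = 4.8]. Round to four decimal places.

E[Y | X=x] = μ_Y + ρ(σ_Y/σ_X)(x − μ_X) for jointly normal variables.
E[Y | X=4.8] = -0.9 + (-0.17)·(4.6/3.9)·(4.8 − (6.9)) = -0.9 + (-0.20051)·(-2.1) = -0.4789.

-0.4789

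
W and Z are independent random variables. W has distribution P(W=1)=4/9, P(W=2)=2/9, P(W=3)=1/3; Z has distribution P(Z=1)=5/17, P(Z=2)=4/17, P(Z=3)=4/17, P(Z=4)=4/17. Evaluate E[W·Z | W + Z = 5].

P(W + Z = 5) = 4/17.
Summing WZ·P(x,y) over outcomes with W + Z = 5 gives 184/153.
E[W·Z | W + Z = 5] = (184/153) / (4/17) = 46/9.

46/9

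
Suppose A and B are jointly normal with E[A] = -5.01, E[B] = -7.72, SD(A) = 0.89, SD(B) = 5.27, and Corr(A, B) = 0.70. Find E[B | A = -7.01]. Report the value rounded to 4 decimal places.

E[B | A=x] = μ_B + ρ(σ_B/σ_A)(x − μ_A) for jointly normal variables.
E[B | A=-7.01] = -7.72 + (0.70)·(5.27/0.89)·(-7.01 − (-5.01)) = -7.72 + (4.14494)·(-2) = -16.0099.

-16.0099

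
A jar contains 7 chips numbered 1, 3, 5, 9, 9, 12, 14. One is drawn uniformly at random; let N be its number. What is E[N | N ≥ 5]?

P(N ≥ 5) = 5/7.
Σ over the event: 5·1/7 + 9·2/7 + 12·1/7 + 14·1/7 = 7.
E[N | N ≥ 5] = (7) / (5/7) = 49/5.

49/5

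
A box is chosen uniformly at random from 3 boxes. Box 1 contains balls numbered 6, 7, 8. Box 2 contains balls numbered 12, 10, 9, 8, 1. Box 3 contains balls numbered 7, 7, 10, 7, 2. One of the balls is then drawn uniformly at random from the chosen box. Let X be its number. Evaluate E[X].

E[X | box 1] = (6+7+8)/3 = 7.
E[X | box 2] = (12+10+9+8+1)/5 = 8.
E[X | box 3] = (7+7+10+7+2)/5 = 33/5.
E[X] = (1/3)·(7) + (1/3)·(8) + (1/3)·(33/5) = 36/5.

36/5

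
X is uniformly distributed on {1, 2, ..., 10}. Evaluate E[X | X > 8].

Given X > 8, X is equally likely to be any of {9, 10}.
E[X | X > 8] = (9 + 10) / 2 = 19/2.

19/2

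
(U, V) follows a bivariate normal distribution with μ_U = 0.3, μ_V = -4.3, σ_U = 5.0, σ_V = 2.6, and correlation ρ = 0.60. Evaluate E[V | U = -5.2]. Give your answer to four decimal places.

For a bivariate normal, E[V | U=x] = μ_V + ρ·(σ_V/σ_U)·(x − μ_U).
E[V | U=-5.2] = -4.3 + (0.60)·(2.6/5.0)·(-5.2 − (0.3)) = -4.3 + (0.312)·(-5.5) = -6.0160.

-6.0160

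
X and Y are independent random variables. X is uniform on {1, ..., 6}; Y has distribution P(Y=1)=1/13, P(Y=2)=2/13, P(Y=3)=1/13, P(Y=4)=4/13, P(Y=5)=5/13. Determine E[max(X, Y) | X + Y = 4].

P(X + Y = 4) = 2/39.
Summing max(X,Y)·P(x,y) over outcomes with X + Y = 4 gives 5/39.
E[max(X, Y) | X + Y = 4] = (5/39) / (2/39) = 5/2.

5/2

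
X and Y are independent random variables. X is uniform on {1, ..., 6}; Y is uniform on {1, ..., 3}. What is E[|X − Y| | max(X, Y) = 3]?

Outcomes with max(X, Y) = 3: (1,3), (2,3), (3,1), (3,2), (3,3), each with probability 1/18.
E[|X − Y| | max(X, Y) = 3] = (2 + 1 + 2 + 1 + 0) / 5 = 6/5.

6/5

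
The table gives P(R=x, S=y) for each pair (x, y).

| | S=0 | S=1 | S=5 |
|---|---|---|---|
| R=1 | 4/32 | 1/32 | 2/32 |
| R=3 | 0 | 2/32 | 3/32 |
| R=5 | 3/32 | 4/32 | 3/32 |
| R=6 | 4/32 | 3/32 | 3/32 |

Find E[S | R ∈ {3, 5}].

P(R ∈ {3, 5}) = 15/32.
Σ S·P over the event = 1·(2/32) + 5·(3/32) + 0·(3/32) + 1·(4/32) + 5·(3/32) = 9/8.
E[S | R ∈ {3, 5}] = (9/8) / (15/32) = 12/5.

12/5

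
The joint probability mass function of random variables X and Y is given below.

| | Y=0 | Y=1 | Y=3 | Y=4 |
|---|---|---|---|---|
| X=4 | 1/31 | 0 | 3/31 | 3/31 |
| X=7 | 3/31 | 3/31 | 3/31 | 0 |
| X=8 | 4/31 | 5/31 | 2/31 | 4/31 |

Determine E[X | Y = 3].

49/8

P(Y = 3) = 8/31.
Σ X·P over the event = 4·(3/31) + 7·(3/31) + 8·(2/31) = 49/31.
E[X | Y = 3] = (49/31) / (8/31) = 49/8.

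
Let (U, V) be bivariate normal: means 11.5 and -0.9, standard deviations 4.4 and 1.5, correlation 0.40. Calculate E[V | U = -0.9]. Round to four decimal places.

The regression of V on U has slope ρ·σ_V/σ_U and passes through (μ_U, μ_V).
E[V | U=-0.9] = -0.9 + (0.40)·(1.5/4.4)·(-0.9 − (11.5)) = -0.9 + (0.13636)·(-12.4) = -2.5909.

-2.5909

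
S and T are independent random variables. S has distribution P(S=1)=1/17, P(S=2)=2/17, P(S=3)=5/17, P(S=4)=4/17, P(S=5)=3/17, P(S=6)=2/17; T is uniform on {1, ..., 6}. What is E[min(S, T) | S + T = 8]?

P(S + T = 8) = 8/51.
Summing min(S,T)·P(x,y) over outcomes with S + T = 8 gives 8/17.
E[min(S, T) | S + T = 8] = (8/17) / (8/51) = 3.

3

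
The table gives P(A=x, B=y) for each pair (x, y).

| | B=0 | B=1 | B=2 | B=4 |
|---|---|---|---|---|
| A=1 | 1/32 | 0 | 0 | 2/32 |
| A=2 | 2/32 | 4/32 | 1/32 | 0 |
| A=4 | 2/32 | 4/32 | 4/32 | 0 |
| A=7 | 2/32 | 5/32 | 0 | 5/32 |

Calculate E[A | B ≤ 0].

P(B ≤ 0) = 7/32.
Σ A·P over the event = 1·(1/32) + 2·(2/32) + 4·(2/32) + 7·(2/32) = 27/32.
E[A | B ≤ 0] = (27/32) / (7/32) = 27/7.

27/7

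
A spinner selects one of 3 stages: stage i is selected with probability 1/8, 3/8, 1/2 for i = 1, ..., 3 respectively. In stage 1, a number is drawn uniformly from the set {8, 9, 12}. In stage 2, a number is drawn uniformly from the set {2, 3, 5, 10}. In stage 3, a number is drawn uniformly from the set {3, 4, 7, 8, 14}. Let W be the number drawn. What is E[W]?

401/60

E[W | stage 1] = (8+9+12)/3 = 29/3.
E[W | stage 2] = (2+3+5+10)/4 = 5.
E[W | stage 3] = (3+4+7+8+14)/5 = 36/5.
By the law of total expectation,
E[W] = (1/8)·(29/3) + (3/8)·(5) + (1/2)·(36/5) = 401/60.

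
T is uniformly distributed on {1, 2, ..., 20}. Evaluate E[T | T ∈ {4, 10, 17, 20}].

P(T ∈ {4, 10, 17, 20}) = 1/5.
Σ over the event: 4·1/20 + 10·1/20 + 17·1/20 + 20·1/20 = 51/20.
E[T | T ∈ {4, 10, 17, 20}] = (51/20) / (1/5) = 51/4.

51/4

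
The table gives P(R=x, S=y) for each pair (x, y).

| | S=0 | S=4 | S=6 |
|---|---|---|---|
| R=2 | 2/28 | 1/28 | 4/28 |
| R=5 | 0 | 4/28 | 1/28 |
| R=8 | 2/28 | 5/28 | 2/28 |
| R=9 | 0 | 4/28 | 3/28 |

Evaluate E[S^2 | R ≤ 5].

65/3

P(R ≤ 5) = 3/7.
Σ S^2·P over the event = 0·(2/28) + 16·(1/28) + 36·(4/28) + 16·(4/28) + 36·(1/28) = 65/7.
E[S^2 | R ≤ 5] = (65/7) / (3/7) = 65/3.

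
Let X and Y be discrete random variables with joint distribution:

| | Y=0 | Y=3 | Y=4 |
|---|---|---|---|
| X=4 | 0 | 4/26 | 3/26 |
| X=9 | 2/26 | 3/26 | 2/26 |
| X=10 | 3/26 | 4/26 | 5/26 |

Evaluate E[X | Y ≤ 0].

48/5

P(Y ≤ 0) = 5/26.
Σ X·P over the event = 9·(2/26) + 10·(3/26) = 24/13.
E[X | Y ≤ 0] = (24/13) / (5/26) = 48/5.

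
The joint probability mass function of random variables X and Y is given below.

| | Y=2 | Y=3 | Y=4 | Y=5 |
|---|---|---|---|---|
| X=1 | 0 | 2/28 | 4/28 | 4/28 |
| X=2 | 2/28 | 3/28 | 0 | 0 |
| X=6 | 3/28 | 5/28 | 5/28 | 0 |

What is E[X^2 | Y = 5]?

P(Y = 5) = 1/7.
Σ X^2·P over the event = 1·(4/28) = 1/7.
E[X^2 | Y = 5] = (1/7) / (1/7) = 1.

1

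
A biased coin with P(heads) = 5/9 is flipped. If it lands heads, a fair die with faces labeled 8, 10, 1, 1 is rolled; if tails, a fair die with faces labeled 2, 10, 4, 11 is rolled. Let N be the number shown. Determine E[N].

E[N | heads] = (8+10+1+1)/4 = 5.
E[N | tails] = (2+10+4+11)/4 = 27/4.
E[N] = (5/9)·(5) + (4/9)·(27/4) = 52/9.

52/9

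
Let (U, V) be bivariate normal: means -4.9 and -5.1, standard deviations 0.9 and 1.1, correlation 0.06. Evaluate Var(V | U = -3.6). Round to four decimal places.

For a bivariate normal, Var(V | U=x) = σ_V²(1 − ρ²).
Var(V | U=-3.6) = (1.1)²·(1 − (0.06)²) = 1.21·0.9964 = 1.2056.

1.2056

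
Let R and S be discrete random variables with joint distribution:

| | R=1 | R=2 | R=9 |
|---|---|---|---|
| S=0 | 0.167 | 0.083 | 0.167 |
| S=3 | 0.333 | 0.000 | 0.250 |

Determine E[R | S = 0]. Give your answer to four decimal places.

P(S = 0) = 0.417.
Σ R·P over the event = 1·(0.167) + 2·(0.083) + 9·(0.167) = 1.836.
E[R | S = 0] = (1.836) / (0.417) = 4.4029.

4.4029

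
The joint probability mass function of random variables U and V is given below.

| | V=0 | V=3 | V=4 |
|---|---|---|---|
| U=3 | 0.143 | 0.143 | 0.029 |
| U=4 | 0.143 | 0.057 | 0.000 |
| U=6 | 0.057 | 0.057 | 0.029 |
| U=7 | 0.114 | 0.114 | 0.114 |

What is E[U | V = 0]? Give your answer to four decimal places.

P(V = 0) = 0.457.
Σ U·P over the event = 3·(0.143) + 4·(0.143) + 6·(0.057) + 7·(0.114) = 2.141.
E[U | V = 0] = (2.141) / (0.457) = 4.6849.

4.6849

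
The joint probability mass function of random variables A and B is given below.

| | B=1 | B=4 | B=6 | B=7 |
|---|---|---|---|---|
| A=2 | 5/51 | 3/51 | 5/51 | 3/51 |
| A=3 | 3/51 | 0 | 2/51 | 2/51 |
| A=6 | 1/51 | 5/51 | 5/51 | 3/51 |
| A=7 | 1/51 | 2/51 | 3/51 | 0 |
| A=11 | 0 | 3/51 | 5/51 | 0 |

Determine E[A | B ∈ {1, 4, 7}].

145/31

P(B ∈ {1, 4, 7}) = 31/51.
Summing A·P(A=x,B=y) over the conditioning event gives 145/51.
E[A | B ∈ {1, 4, 7}] = (145/51) / (31/51) = 145/31.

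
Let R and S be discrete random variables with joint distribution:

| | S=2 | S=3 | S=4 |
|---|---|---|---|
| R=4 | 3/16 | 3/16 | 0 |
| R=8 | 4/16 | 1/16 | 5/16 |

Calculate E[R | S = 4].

P(S = 4) = 5/16.
Σ R·P over the event = 8·(5/16) = 5/2.
E[R | S = 4] = (5/2) / (5/16) = 8.

8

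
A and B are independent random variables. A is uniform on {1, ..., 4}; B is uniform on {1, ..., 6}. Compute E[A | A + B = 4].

Outcomes with A + B = 4: (1,3), (2,2), (3,1), each with probability 1/24.
E[A | A + B = 4] = (1 + 2 + 3) / 3 = 2.

2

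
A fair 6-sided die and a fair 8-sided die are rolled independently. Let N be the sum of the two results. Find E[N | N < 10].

P(N < 10) = 11/16.
Σ over the event: 2·1/48 + 3·1/24 + 4·1/16 + 5·1/12 + 6·5/48 + 7·1/8 + 8·1/8 + 9·1/8 = 107/24.
E[N | N < 10] = (107/24) / (11/16) = 214/33.

214/33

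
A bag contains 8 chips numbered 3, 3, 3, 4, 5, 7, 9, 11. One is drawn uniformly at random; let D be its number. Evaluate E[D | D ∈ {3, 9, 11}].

29/5

P(D ∈ {3, 9, 11}) = 5/8.
Σ over the event: 3·3/8 + 9·1/8 + 11·1/8 = 29/8.
E[D | D ∈ {3, 9, 11}] = (29/8) / (5/8) = 29/5.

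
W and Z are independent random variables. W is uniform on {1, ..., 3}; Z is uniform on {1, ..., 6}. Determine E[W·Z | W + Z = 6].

22/3

Outcomes with W + Z = 6: (1,5), (2,4), (3,3), each with probability 1/18.
E[W·Z | W + Z = 6] = (5 + 8 + 9) / 3 = 22/3.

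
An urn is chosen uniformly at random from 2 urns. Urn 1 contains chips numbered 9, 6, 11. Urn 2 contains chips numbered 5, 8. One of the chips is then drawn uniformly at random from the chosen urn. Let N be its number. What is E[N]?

91/12

E[N | urn 1] = (9+6+11)/3 = 26/3.
E[N | urn 2] = (5+8)/2 = 13/2.
E[N] = (1/2)·(26/3) + (1/2)·(13/2) = 91/12.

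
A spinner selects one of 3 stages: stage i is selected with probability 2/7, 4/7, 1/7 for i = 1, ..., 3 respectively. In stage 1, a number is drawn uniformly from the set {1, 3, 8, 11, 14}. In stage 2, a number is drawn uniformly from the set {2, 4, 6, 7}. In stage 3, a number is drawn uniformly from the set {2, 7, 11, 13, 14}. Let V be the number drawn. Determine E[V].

216/35

E[V | stage 1] = (1+3+8+11+14)/5 = 37/5.
E[V | stage 2] = (2+4+6+7)/4 = 19/4.
E[V | stage 3] = (2+7+11+13+14)/5 = 47/5.
By the law of total expectation,
E[V] = (2/7)·(37/5) + (4/7)·(19/4) + (1/7)·(47/5) = 216/35.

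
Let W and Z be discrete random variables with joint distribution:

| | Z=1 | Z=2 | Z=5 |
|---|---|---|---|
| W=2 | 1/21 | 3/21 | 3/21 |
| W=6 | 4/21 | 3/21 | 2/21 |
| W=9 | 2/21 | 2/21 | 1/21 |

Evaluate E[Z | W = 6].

20/9

P(W = 6) = 3/7.
Σ Z·P over the event = 1·(4/21) + 2·(3/21) + 5·(2/21) = 20/21.
E[Z | W = 6] = (20/21) / (3/7) = 20/9.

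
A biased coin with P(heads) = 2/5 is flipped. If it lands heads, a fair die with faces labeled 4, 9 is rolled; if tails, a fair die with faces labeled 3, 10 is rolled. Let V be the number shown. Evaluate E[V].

E[V | heads] = (4+9)/2 = 13/2.
E[V | tails] = (3+10)/2 = 13/2.
E[V] = (2/5)·(13/2) + (3/5)·(13/2) = 13/2.

13/2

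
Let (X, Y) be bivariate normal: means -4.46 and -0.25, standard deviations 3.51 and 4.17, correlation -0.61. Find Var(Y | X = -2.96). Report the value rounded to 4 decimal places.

10.9185

Var(Y | X=x) = (1 − ρ²)·σ_Y².
Var(Y | X=-2.96) = (4.17)²·(1 − (-0.61)²) = 17.3889·0.6279 = 10.9185.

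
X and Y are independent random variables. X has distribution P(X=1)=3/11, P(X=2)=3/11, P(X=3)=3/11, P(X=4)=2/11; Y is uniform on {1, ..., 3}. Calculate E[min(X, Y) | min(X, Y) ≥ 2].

P(min(X, Y) ≥ 2) = 16/33.
Summing min(X,Y)·P(x,y) over outcomes with min(X, Y) ≥ 2 gives 37/33.
E[min(X, Y) | min(X, Y) ≥ 2] = (37/33) / (16/33) = 37/16.

37/16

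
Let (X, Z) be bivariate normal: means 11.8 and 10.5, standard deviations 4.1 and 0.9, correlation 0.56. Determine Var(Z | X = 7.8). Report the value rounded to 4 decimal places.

The conditional variance in a bivariate normal is σ_Z²(1 − ρ²), independent of x.
Var(Z | X=7.8) = (0.9)²·(1 − (0.56)²) = 0.81·0.6864 = 0.5560.

0.5560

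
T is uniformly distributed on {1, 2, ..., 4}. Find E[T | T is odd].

Given T is odd, T is equally likely to be any of {1, 3}.
E[T | T is odd] = (1 + 3) / 2 = 2.

2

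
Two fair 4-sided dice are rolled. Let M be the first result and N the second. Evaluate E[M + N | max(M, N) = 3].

24/5

Outcomes with max(M, N) = 3: (1,3), (2,3), (3,1), (3,2), (3,3), each with probability 1/16.
E[M + N | max(M, N) = 3] = (4 + 5 + 4 + 5 + 6) / 5 = 24/5.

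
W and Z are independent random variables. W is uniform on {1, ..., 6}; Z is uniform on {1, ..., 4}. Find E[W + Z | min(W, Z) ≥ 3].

Outcomes with min(W, Z) ≥ 3: (3,3), (3,4), (4,3), (4,4), (5,3), (5,4), (6,3), (6,4), each with probability 1/24.
E[W + Z | min(W, Z) ≥ 3] = (6 + 7 + 7 + 8 + 8 + 9 + 9 + 10) / 8 = 8.

8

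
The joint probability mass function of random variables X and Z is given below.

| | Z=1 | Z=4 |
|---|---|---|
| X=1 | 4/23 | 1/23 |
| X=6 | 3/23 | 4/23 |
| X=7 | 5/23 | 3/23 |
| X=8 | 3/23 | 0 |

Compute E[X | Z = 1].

27/5

P(Z = 1) = 15/23.
Σ X·P over the event = 1·(4/23) + 6·(3/23) + 7·(5/23) + 8·(3/23) = 81/23.
E[X | Z = 1] = (81/23) / (15/23) = 27/5.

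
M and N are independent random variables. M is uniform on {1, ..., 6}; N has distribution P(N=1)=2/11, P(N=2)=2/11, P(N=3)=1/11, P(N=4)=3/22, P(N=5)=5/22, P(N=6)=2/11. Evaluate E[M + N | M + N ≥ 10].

P(M + N ≥ 10) = 25/132.
Summing (M+N)·P(x,y) over outcomes with M + N ≥ 10 gives 89/44.
E[M + N | M + N ≥ 10] = (89/44) / (25/132) = 267/25.

267/25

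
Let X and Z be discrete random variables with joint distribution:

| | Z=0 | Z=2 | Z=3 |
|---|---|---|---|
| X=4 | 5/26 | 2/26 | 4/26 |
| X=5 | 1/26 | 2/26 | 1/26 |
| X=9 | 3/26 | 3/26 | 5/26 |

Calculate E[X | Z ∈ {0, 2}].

97/16

P(Z ∈ {0, 2}) = 8/13.
Summing X·P(X=x,Z=y) over the conditioning event gives 97/26.
E[X | Z ∈ {0, 2}] = (97/26) / (8/13) = 97/16.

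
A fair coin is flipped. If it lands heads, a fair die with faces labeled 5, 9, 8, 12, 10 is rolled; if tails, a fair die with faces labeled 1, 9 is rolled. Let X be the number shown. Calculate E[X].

E[X | heads] = (5+9+8+12+10)/5 = 44/5.
E[X | tails] = (1+9)/2 = 5.
By the law of total expectation,
E[X] = (1/2)·(44/5) + (1/2)·(5) = 69/10.

69/10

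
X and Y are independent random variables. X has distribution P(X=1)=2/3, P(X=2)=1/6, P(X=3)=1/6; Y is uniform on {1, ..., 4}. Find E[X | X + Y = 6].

5/2

P(X + Y = 6) = 1/12.
Summing X·P(x,y) over outcomes with X + Y = 6 gives 5/24.
E[X | X + Y = 6] = (5/24) / (1/12) = 5/2.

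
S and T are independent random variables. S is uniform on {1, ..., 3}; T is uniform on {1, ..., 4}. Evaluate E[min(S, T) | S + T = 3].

Outcomes with S + T = 3: (1,2), (2,1), each with probability 1/12.
E[min(S, T) | S + T = 3] = (1 + 1) / 2 = 1.

1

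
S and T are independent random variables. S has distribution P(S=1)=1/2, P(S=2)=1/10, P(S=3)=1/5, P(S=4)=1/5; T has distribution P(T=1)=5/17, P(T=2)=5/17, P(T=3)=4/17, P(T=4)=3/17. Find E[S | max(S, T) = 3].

28/13

P(max(S, T) = 3) = 26/85.
Summing S·P(x,y) over outcomes with max(S, T) = 3 gives 56/85.
E[S | max(S, T) = 3] = (56/85) / (26/85) = 28/13.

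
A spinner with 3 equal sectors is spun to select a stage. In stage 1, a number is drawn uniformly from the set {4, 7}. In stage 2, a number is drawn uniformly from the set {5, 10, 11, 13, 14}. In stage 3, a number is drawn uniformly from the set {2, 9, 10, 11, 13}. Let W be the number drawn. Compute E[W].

E[W | stage 1] = (4+7)/2 = 11/2.
E[W | stage 2] = (5+10+11+13+14)/5 = 53/5.
E[W | stage 3] = (2+9+10+11+13)/5 = 9.
E[W] = (1/3)·(11/2) + (1/3)·(53/5) + (1/3)·(9) = 251/30.

251/30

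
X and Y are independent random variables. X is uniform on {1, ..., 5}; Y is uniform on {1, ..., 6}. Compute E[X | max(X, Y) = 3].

Outcomes with max(X, Y) = 3: (1,3), (2,3), (3,1), (3,2), (3,3), each with probability 1/30.
E[X | max(X, Y) = 3] = (1 + 2 + 3 + 3 + 3) / 5 = 12/5.

12/5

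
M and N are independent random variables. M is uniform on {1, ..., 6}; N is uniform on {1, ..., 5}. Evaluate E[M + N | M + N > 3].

P(M + N > 3) = 9/10.
Summing (M+N)·P(x,y) over outcomes with M + N > 3 gives 187/30.
E[M + N | M + N > 3] = (187/30) / (9/10) = 187/27.

187/27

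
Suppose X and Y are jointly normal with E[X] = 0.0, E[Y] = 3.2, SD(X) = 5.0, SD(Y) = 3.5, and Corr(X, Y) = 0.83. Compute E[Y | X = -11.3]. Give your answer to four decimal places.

-3.3653

The regression of Y on X has slope ρ·σ_Y/σ_X and passes through (μ_X, μ_Y).
E[Y | X=-11.3] = 3.2 + (0.83)·(3.5/5.0)·(-11.3 − (0.0)) = 3.2 + (0.581)·(-11.3) = -3.3653.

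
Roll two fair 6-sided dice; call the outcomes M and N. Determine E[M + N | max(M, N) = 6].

102/11

P(max(M, N) = 6) = 11/36.
Summing (M+N)·P(x,y) over outcomes with max(M, N) = 6 gives 17/6.
E[M + N | max(M, N) = 6] = (17/6) / (11/36) = 102/11.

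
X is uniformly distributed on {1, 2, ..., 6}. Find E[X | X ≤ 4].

5/2

Given X ≤ 4, X is equally likely to be any of {1, 2, 3, 4}.
E[X | X ≤ 4] = (1 + 2 + 3 + 4) / 4 = 5/2.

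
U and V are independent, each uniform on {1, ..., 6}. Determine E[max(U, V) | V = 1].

7/2

P(V = 1) = 1/6.
Summing max(U,V)·P(x,y) over outcomes with V = 1 gives 7/12.
E[max(U, V) | V = 1] = (7/12) / (1/6) = 7/2.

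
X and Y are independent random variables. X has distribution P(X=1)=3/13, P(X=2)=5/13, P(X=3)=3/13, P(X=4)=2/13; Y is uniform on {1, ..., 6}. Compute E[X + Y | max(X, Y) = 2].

P(max(X, Y) = 2) = 1/6.
Summing (X+Y)·P(x,y) over outcomes with max(X, Y) = 2 gives 22/39.
E[X + Y | max(X, Y) = 2] = (22/39) / (1/6) = 44/13.

44/13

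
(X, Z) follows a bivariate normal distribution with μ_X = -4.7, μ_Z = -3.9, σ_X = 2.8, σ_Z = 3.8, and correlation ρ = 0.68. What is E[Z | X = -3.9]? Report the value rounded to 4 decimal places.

-3.1617

For a bivariate normal, E[Z | X=x] = μ_Z + ρ·(σ_Z/σ_X)·(x − μ_X).
E[Z | X=-3.9] = -3.9 + (0.68)·(3.8/2.8)·(-3.9 − (-4.7)) = -3.9 + (0.92286)·(0.8) = -3.1617.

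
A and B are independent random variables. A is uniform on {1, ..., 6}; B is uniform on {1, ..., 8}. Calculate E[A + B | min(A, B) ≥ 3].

P(min(A, B) ≥ 3) = 1/2.
Summing (A+B)·P(x,y) over outcomes with min(A, B) ≥ 3 gives 5.
E[A + B | min(A, B) ≥ 3] = (5) / (1/2) = 10.

10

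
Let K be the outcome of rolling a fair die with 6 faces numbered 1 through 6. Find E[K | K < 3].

Given K < 3, K is equally likely to be any of {1, 2}.
E[K | K < 3] = (1 + 2) / 2 = 3/2.

3/2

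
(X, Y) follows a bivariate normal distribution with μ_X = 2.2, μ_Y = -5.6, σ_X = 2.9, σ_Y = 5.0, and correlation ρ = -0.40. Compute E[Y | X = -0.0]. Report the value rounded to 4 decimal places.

E[Y | X=x] = μ_Y + ρ(σ_Y/σ_X)(x − μ_X) for jointly normal variables.
E[Y | X=-0.0] = -5.6 + (-0.40)·(5.0/2.9)·(-0.0 − (2.2)) = -5.6 + (-0.689655)·(-2.2) = -4.0828.

-4.0828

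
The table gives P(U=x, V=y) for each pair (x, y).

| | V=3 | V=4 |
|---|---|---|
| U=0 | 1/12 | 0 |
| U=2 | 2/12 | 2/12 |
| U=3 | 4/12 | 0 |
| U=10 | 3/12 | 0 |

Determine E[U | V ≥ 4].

P(V ≥ 4) = 1/6.
Summing U·P(U=x,V=y) over the conditioning event gives 1/3.
E[U | V ≥ 4] = (1/3) / (1/6) = 2.

2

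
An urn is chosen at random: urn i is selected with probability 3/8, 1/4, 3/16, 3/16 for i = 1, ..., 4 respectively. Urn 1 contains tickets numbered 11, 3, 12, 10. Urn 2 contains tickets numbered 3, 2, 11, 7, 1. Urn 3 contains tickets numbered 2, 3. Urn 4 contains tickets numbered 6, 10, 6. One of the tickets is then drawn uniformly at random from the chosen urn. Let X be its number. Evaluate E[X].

E[X | urn 1] = (11+3+12+10)/4 = 9.
E[X | urn 2] = (3+2+11+7+1)/5 = 24/5.
E[X | urn 3] = (2+3)/2 = 5/2.
E[X | urn 4] = (6+10+6)/3 = 22/3.
By the law of total expectation,
E[X] = (3/8)·(9) + (1/4)·(24/5) + (3/16)·(5/2) + (3/16)·(22/3) = 1027/160.

1027/160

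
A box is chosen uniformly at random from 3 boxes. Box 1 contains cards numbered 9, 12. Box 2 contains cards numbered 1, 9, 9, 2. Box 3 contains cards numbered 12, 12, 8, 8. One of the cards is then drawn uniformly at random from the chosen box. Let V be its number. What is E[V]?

103/12

E[V | box 1] = (9+12)/2 = 21/2.
E[V | box 2] = (1+9+9+2)/4 = 21/4.
E[V | box 3] = (12+12+8+8)/4 = 10.
By the law of total expectation,
E[V] = (1/3)·(21/2) + (1/3)·(21/4) + (1/3)·(10) = 103/12.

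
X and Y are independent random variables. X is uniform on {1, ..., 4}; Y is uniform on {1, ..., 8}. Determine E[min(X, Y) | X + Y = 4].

4/3

P(X + Y = 4) = 3/32.
Summing min(X,Y)·P(x,y) over outcomes with X + Y = 4 gives 1/8.
E[min(X, Y) | X + Y = 4] = (1/8) / (3/32) = 4/3.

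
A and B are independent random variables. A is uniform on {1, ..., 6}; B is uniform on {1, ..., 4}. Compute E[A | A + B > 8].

17/3

Outcomes with A + B > 8: (5,4), (6,3), (6,4), each with probability 1/24.
E[A | A + B > 8] = (5 + 6 + 6) / 3 = 17/3.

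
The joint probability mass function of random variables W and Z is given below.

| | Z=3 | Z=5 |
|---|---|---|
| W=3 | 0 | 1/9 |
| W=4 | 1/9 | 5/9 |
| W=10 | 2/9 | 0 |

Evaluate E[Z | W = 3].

P(W = 3) = 1/9.
Σ Z·P over the event = 5·(1/9) = 5/9.
E[Z | W = 3] = (5/9) / (1/9) = 5.

5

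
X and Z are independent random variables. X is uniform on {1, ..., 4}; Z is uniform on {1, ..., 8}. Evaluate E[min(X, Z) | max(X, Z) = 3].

P(max(X, Z) = 3) = 5/32.
Summing min(X,Z)·P(x,y) over outcomes with max(X, Z) = 3 gives 9/32.
E[min(X, Z) | max(X, Z) = 3] = (9/32) / (5/32) = 9/5.

9/5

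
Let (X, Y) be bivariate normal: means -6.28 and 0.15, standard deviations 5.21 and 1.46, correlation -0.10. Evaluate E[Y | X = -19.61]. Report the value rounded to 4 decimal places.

0.5235

For a bivariate normal, E[Y | X=x] = μ_Y + ρ·(σ_Y/σ_X)·(x − μ_X).
E[Y | X=-19.61] = 0.15 + (-0.10)·(1.46/5.21)·(-19.61 − (-6.28)) = 0.15 + (-0.028023)·(-13.33) = 0.5235.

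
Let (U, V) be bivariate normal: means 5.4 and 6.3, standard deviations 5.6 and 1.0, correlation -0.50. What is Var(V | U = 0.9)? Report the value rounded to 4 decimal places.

0.7500

For a bivariate normal, Var(V | U=x) = σ_V²(1 − ρ²).
Var(V | U=0.9) = (1.0)²·(1 − (-0.50)²) = 1·0.75 = 0.7500.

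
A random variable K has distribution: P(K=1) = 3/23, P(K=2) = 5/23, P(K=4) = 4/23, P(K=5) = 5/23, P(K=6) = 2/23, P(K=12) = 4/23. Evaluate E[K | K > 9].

P(K > 9) = 4/23.
Σ over the event: 12·4/23 = 48/23.
E[K | K > 9] = (48/23) / (4/23) = 12.

12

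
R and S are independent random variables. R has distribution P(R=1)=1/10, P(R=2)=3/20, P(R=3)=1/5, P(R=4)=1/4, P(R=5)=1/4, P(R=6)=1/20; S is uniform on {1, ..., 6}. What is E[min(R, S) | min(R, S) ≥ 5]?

61/12

P(min(R, S) ≥ 5) = 1/10.
Summing min(R,S)·P(x,y) over outcomes with min(R, S) ≥ 5 gives 61/120.
E[min(R, S) | min(R, S) ≥ 5] = (61/120) / (1/10) = 61/12.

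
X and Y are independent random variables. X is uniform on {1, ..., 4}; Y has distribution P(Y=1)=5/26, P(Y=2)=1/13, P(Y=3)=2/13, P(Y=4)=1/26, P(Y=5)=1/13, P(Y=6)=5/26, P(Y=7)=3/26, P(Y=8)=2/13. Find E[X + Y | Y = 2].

P(Y = 2) = 1/13.
Summing (X+Y)·P(x,y) over outcomes with Y = 2 gives 9/26.
E[X + Y | Y = 2] = (9/26) / (1/13) = 9/2.

9/2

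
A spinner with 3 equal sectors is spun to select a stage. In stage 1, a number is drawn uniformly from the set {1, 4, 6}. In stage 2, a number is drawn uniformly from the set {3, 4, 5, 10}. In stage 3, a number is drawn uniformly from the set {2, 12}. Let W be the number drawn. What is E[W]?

97/18

E[W | stage 1] = (1+4+6)/3 = 11/3.
E[W | stage 2] = (3+4+5+10)/4 = 11/2.
E[W | stage 3] = (2+12)/2 = 7.
By the law of total expectation,
E[W] = (1/3)·(11/3) + (1/3)·(11/2) + (1/3)·(7) = 97/18.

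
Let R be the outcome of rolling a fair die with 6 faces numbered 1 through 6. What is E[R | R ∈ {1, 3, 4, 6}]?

7/2

P(R ∈ {1, 3, 4, 6}) = 2/3.
Σ over the event: 1·1/6 + 3·1/6 + 4·1/6 + 6·1/6 = 7/3.
E[R | R ∈ {1, 3, 4, 6}] = (7/3) / (2/3) = 7/2.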